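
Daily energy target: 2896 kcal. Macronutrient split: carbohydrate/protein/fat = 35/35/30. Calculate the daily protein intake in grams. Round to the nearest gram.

253 g/day

Protein energy = 35% × 2896 = 1013.6 kcal.
At 4 kcal/g: 1013.6 ÷ 4 = 253.4 g.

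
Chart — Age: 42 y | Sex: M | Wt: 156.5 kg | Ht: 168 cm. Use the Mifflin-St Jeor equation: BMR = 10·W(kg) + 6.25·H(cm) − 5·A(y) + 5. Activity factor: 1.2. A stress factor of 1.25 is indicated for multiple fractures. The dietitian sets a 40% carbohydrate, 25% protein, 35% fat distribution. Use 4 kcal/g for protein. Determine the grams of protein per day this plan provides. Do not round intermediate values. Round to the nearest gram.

226 g/day

Mifflin-St Jeor (male): BMR = 10(156.5) + 6.25(168) − 5(42) + 5 = 1565 + 1050 − 210 + 5 = 2410 kcal/day.
TEE = 2410 × 1.2 = 2892 kcal/day.
With stress factor 1.25: 2892 × 1.25 = 3615 kcal/day.
Protein energy = 25% × 3615 = 903.75 kcal.
Protein = 903.75 ÷ 4 kcal/g = 225.9375 g.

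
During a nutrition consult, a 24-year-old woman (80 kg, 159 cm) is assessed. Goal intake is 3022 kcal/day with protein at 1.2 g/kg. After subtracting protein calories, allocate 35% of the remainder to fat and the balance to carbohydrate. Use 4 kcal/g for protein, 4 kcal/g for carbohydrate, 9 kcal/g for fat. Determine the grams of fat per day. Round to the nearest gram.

103 g/day

Protein = 1.2 × 80 = 96 g → 96 × 4 = 384 kcal.
Non-protein calories = 3022 − 384 = 2638 kcal.
Fat: 35% × 2638 = 923.3 kcal; carbohydrate: 1714.7 kcal.
Fat: 923.3 kcal ÷ 9 kcal/g = 102.5889 g.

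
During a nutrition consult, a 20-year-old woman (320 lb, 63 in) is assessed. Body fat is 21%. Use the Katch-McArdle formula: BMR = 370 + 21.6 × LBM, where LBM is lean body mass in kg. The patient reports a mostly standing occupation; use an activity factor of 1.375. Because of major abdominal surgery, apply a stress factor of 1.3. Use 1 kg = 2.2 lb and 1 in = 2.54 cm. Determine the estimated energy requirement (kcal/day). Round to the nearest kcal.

5098 kcal/day

Convert to metric: weight = 320 ÷ 2.2 = 145.4545 kg; height = 63 × 2.54 = 160.02 cm.
LBM = 145.4545 × (1 − 0.21) = 114.9091 kg. Katch-McArdle: BMR = 370 + 21.6 × 114.9091 = 2852.0364 kcal/day.
TEE = BMR × activity factor = 2852.0364 × 1.375 = 3921.55 kcal/day.
Apply stress factor: 3921.55 × 1.3 = 5098.015 kcal/day.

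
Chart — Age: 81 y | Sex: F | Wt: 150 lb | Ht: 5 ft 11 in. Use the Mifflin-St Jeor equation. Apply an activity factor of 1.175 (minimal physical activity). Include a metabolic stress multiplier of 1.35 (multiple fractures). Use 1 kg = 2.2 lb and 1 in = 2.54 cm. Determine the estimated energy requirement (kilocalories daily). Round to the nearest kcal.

Convert to metric: weight = 150 ÷ 2.2 = 68.1818 kg; height = (5×12 + 11) × 2.54 = 71 × 2.54 = 180.34 cm.
Mifflin-St Jeor (female): BMR = 10(68.1818) + 6.25(180.34) − 5(81) − 161 = 681.8182 + 1127.125 − 405 − 161 = 1242.9432 kcal/day.
TEE = BMR × activity factor = 1242.9432 × 1.175 = 1460.4582 kcal/day.
Apply stress factor: 1460.4582 × 1.35 = 1971.6186 kcal/day.

1972 kilocalories daily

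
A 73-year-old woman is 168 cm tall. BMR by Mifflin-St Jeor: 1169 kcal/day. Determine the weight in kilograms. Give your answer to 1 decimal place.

64.5 kg

1169 = 10·W + 6.25(168) − 5(73) − 161
10·W = 1169 − 524 = 645, so W = 64.5 kg.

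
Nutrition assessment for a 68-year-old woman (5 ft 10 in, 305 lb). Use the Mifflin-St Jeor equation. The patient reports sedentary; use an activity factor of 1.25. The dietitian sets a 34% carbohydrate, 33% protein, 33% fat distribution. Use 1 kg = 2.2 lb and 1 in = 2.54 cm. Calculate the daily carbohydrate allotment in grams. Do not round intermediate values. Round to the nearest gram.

212 g/day

Convert to metric: weight = 305 ÷ 2.2 = 138.6364 kg; height = (5×12 + 10) × 2.54 = 70 × 2.54 = 177.8 cm.
Mifflin-St Jeor (female): BMR = 10(138.6364) + 6.25(177.8) − 5(68) − 161 = 1386.3636 + 1111.25 − 340 − 161 = 1996.6136 kcal/day.
TEE = 1996.6136 × 1.25 = 2495.767 kcal/day.
Carbohydrate energy = 34% × 2495.767 = 848.5608 kcal.
Carbohydrate = 848.5608 ÷ 4 kcal/g = 212.1402 g.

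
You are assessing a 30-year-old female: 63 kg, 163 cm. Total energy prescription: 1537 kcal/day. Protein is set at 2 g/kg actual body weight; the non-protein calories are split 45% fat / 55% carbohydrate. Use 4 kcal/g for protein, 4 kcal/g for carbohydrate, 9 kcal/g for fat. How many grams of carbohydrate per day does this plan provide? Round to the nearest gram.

Protein = 2 × 63 = 126 g → 126 × 4 = 504 kcal.
Non-protein calories = 1537 − 504 = 1033 kcal.
Fat: 45% × 1033 = 464.85 kcal; carbohydrate: 568.15 kcal.
Carbohydrate: 568.15 kcal ÷ 4 kcal/g = 142.0375 g.

142 g/day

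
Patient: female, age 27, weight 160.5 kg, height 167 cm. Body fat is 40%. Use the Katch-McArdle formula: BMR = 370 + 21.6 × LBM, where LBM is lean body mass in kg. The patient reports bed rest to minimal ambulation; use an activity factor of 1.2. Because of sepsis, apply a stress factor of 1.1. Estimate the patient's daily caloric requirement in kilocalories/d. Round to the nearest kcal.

LBM = 160.5 × (1 − 0.4) = 96.3 kg. Katch-McArdle: BMR = 370 + 21.6 × 96.3 = 2450.08 kcal/day.
TEE = BMR × activity factor = 2450.08 × 1.2 = 2940.096 kcal/day.
Apply stress factor: 2940.096 × 1.1 = 3234.1056 kcal/day.

3234 kilocalories/d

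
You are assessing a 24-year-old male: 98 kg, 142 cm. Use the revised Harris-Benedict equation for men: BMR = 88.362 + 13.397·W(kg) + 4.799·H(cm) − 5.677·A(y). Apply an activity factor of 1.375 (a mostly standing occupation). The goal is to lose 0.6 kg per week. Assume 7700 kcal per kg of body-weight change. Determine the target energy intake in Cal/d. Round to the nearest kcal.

2016 Cal/d

Harris-Benedict: BMR = 88.362 + 13.397(98) + 4.799(142) − 5.677(24) = 1946.478 kcal/day.
TEE = 1946.478 × 1.375 = 2676.4073 kcal/day.
Required daily deficit = 0.6 × 7700 ÷ 7 = 660 kcal/day.
Target intake = 2676.4073 − 660 = 2016.4073 kcal/day.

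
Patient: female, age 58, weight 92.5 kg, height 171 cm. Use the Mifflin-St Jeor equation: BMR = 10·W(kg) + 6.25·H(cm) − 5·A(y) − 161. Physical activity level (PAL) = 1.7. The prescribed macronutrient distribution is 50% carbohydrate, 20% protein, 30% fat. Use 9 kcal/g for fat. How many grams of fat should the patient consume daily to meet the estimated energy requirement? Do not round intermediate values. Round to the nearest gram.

87 g/day

Mifflin-St Jeor (female): BMR = 10(92.5) + 6.25(171) − 5(58) − 161 = 925 + 1068.75 − 290 − 161 = 1542.75 kcal/day.
TEE = 1542.75 × 1.7 = 2622.675 kcal/day.
Fat energy = 30% × 2622.675 = 786.8025 kcal.
Fat = 786.8025 ÷ 9 kcal/g = 87.4225 g.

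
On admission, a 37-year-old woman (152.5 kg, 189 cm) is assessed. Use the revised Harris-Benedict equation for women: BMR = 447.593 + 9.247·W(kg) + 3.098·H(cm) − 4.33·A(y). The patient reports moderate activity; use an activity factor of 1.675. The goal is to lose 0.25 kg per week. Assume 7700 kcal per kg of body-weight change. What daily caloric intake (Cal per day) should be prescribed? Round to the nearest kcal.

Harris-Benedict: BMR = 447.593 + 9.247(152.5) + 3.098(189) − 4.33(37) = 2283.0725 kcal/day.
TEE = 2283.0725 × 1.675 = 3824.1464 kcal/day.
Required daily deficit = 0.25 × 7700 ÷ 7 = 275 kcal/day.
Target intake = 3824.1464 − 275 = 3549.1464 kcal/day.

3549 Cal per day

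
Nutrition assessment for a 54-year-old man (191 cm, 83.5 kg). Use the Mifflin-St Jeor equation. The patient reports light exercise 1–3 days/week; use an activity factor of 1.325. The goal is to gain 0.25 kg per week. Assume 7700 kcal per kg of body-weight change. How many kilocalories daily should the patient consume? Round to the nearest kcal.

2612 kilocalories daily

Mifflin-St Jeor (male): BMR = 10(83.5) + 6.25(191) − 5(54) + 5 = 835 + 1193.75 − 270 + 5 = 1763.75 kcal/day.
TEE = 1763.75 × 1.325 = 2336.9688 kcal/day.
Required daily surplus = 0.25 × 7700 ÷ 7 = 275 kcal/day.
Target intake = 2336.9688 + 275 = 2611.9688 kcal/day.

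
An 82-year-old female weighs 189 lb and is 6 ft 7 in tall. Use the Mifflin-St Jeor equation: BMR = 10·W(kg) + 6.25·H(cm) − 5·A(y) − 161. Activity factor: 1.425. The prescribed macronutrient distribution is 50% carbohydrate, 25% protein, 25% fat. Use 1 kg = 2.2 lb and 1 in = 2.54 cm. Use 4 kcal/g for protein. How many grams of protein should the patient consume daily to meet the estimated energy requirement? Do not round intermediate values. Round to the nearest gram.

137 g/day

Convert to metric: weight = 189 ÷ 2.2 = 85.9091 kg; height = (6×12 + 7) × 2.54 = 79 × 2.54 = 200.66 cm.
Mifflin-St Jeor (female): BMR = 10(85.9091) + 6.25(200.66) − 5(82) − 161 = 859.0909 + 1254.125 − 410 − 161 = 1542.2159 kcal/day.
TEE = 1542.2159 × 1.425 = 2197.6577 kcal/day.
Protein energy = 25% × 2197.6577 = 549.4144 kcal.
Protein = 549.4144 ÷ 4 kcal/g = 137.3536 g.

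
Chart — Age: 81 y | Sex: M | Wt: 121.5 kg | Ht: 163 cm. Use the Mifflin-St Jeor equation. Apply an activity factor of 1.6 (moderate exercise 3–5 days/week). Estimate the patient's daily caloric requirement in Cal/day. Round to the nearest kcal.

Mifflin-St Jeor (male): BMR = 10(121.5) + 6.25(163) − 5(81) + 5 = 1215 + 1018.75 − 405 + 5 = 1833.75 kcal/day.
TEE = BMR × activity factor = 1833.75 × 1.6 = 2934 kcal/day.

2934 Cal/day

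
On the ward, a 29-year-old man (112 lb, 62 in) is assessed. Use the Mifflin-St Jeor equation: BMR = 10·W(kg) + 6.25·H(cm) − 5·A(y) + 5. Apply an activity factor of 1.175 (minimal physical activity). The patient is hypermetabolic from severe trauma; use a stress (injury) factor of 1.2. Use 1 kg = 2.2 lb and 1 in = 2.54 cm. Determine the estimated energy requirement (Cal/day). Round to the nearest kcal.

1908 Cal/day

Convert to metric: weight = 112 ÷ 2.2 = 50.9091 kg; height = 62 × 2.54 = 157.48 cm.
Mifflin-St Jeor (male): BMR = 10(50.9091) + 6.25(157.48) − 5(29) + 5 = 509.0909 + 984.25 − 145 + 5 = 1353.3409 kcal/day.
TEE = BMR × activity factor = 1353.3409 × 1.175 = 1590.1756 kcal/day.
Apply stress factor: 1590.1756 × 1.2 = 1908.2107 kcal/day.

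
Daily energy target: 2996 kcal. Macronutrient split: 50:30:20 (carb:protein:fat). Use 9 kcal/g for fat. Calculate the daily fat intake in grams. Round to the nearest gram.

Fat energy = 20% × 2996 = 599.2 kcal.
At 9 kcal/g: 599.2 ÷ 9 = 66.5778 g.

67 g/day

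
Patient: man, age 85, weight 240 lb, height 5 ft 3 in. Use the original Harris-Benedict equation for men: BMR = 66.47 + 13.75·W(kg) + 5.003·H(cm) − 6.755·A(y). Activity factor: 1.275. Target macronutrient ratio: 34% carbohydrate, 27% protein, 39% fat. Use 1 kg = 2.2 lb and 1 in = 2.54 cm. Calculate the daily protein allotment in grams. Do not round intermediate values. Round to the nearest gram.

154 g/day

Convert to metric: weight = 240 ÷ 2.2 = 109.0909 kg; height = (5×12 + 3) × 2.54 = 63 × 2.54 = 160.02 cm.
Harris-Benedict: BMR = 66.47 + 13.75(109.0909) + 5.003(160.02) − 6.755(85) = 1792.8751 kcal/day.
TEE = 1792.8751 × 1.275 = 2285.9157 kcal/day.
Protein energy = 27% × 2285.9157 = 617.1972 kcal.
Protein = 617.1972 ÷ 4 kcal/g = 154.2993 g.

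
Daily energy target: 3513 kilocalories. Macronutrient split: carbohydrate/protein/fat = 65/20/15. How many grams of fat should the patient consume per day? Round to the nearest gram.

59 g/day

Fat energy = 15% × 3513 = 526.95 kcal.
At 9 kcal/g: 526.95 ÷ 9 = 58.55 g.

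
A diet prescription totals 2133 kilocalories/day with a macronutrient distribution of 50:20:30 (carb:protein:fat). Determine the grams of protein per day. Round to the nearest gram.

107 g/day

Protein energy = 20% × 2133 = 426.6 kcal.
At 4 kcal/g: 426.6 ÷ 4 = 106.65 g.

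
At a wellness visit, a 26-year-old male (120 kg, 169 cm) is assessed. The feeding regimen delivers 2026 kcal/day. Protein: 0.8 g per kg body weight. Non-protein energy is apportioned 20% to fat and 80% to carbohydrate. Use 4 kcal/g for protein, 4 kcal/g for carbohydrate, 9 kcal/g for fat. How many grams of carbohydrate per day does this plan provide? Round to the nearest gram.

328 g/day

Protein = 0.8 × 120 = 96 g → 96 × 4 = 384 kcal.
Non-protein calories = 2026 − 384 = 1642 kcal.
Fat: 20% × 1642 = 328.4 kcal; carbohydrate: 1313.6 kcal.
Carbohydrate: 1313.6 kcal ÷ 4 kcal/g = 328.4 g.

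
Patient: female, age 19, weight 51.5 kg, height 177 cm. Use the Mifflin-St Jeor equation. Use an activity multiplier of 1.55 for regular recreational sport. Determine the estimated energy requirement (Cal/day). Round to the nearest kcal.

Mifflin-St Jeor (female): BMR = 10(51.5) + 6.25(177) − 5(19) − 161 = 515 + 1106.25 − 95 − 161 = 1365.25 kcal/day.
TEE = BMR × activity factor = 1365.25 × 1.55 = 2116.1375 kcal/day.

2116 Cal/day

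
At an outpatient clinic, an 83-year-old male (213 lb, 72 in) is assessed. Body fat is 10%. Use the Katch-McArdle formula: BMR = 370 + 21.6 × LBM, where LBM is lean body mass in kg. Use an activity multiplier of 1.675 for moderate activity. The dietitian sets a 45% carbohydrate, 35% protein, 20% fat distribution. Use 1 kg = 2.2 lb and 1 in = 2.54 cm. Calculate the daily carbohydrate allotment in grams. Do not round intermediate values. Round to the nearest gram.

424 g/day

Convert to metric: weight = 213 ÷ 2.2 = 96.8182 kg; height = 72 × 2.54 = 182.88 cm.
LBM = 96.8182 × (1 − 0.1) = 87.1364 kg. Katch-McArdle: BMR = 370 + 21.6 × 87.1364 = 2252.1455 kcal/day.
TEE = 2252.1455 × 1.675 = 3772.3436 kcal/day.
Carbohydrate energy = 45% × 3772.3436 = 1697.5546 kcal.
Carbohydrate = 1697.5546 ÷ 4 kcal/g = 424.3887 g.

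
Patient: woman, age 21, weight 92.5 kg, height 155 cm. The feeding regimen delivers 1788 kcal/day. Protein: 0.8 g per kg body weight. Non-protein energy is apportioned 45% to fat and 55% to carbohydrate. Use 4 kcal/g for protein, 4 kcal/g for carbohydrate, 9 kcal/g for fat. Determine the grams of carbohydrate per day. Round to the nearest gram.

Protein = 0.8 × 92.5 = 74 g → 74 × 4 = 296 kcal.
Non-protein calories = 1788 − 296 = 1492 kcal.
Fat: 45% × 1492 = 671.4 kcal; carbohydrate: 820.6 kcal.
Carbohydrate: 820.6 kcal ÷ 4 kcal/g = 205.15 g.

205 g/day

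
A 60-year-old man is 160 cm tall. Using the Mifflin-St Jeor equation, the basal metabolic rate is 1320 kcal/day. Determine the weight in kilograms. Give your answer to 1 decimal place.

61.5 kg

1320 = 10·W + 6.25(160) − 5(60) + 5
10·W = 1320 − 705 = 615, so W = 61.5 kg.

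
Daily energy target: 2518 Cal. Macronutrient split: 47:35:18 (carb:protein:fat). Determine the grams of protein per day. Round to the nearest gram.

220 g/day

Protein energy = 35% × 2518 = 881.3 kcal.
At 4 kcal/g: 881.3 ÷ 4 = 220.325 g.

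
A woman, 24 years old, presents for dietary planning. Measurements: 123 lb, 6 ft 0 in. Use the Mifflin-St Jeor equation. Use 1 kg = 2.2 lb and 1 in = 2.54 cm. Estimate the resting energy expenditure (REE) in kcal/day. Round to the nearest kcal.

Convert to metric: weight = 123 ÷ 2.2 = 55.9091 kg; height = (6×12 + 0) × 2.54 = 72 × 2.54 = 182.88 cm.
Mifflin-St Jeor (female): BMR = 10(55.9091) + 6.25(182.88) − 5(24) − 161 = 559.0909 + 1143 − 120 − 161 = 1421.0909 kcal/day.

1421 kcal/day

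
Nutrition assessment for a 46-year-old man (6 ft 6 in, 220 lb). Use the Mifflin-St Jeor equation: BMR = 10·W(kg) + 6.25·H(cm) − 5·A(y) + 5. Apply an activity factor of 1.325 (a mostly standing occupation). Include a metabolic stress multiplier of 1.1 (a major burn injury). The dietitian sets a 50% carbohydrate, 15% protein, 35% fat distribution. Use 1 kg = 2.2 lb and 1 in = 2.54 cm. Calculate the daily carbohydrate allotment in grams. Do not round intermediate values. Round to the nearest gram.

Convert to metric: weight = 220 ÷ 2.2 = 100 kg; height = (6×12 + 6) × 2.54 = 78 × 2.54 = 198.12 cm.
Mifflin-St Jeor (male): BMR = 10(100) + 6.25(198.12) − 5(46) + 5 = 1000 + 1238.25 − 230 + 5 = 2013.25 kcal/day.
TEE = 2013.25 × 1.325 = 2667.5563 kcal/day.
With stress factor 1.1: 2667.5563 × 1.1 = 2934.3119 kcal/day.
Carbohydrate energy = 50% × 2934.3119 = 1467.1559 kcal.
Carbohydrate = 1467.1559 ÷ 4 kcal/g = 366.789 g.

367 g/day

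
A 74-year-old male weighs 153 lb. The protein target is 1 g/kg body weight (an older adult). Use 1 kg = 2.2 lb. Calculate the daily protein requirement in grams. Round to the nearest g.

70 g/day

Weight in kg = 153 ÷ 2.2 = 69.5455 kg.
Protein = 1 g/kg × 69.5455 kg = 69.5455 g/day.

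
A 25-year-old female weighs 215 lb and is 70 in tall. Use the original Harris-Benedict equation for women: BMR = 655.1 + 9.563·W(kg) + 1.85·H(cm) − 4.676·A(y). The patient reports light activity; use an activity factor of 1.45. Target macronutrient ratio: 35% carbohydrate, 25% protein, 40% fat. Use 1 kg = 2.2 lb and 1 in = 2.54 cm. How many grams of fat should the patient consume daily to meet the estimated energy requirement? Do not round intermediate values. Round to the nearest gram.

Convert to metric: weight = 215 ÷ 2.2 = 97.7273 kg; height = 70 × 2.54 = 177.8 cm.
Harris-Benedict: BMR = 655.1 + 9.563(97.7273) + 1.85(177.8) − 4.676(25) = 1801.6959 kcal/day.
TEE = 1801.6959 × 1.45 = 2612.4591 kcal/day.
Fat energy = 40% × 2612.4591 = 1044.9836 kcal.
Fat = 1044.9836 ÷ 9 kcal/g = 116.1093 g.

116 g/day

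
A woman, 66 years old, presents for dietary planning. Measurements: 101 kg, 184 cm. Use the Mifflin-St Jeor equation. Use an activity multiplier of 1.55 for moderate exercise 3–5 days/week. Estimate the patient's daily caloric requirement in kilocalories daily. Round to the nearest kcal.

2587 kilocalories daily

Mifflin-St Jeor (female): BMR = 10(101) + 6.25(184) − 5(66) − 161 = 1010 + 1150 − 330 − 161 = 1669 kcal/day.
TEE = BMR × activity factor = 1669 × 1.55 = 2586.95 kcal/day.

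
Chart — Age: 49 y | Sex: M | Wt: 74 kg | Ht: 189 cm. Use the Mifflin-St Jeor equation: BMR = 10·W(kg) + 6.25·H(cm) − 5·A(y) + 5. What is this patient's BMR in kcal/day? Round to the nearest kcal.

Mifflin-St Jeor (male): BMR = 10(74) + 6.25(189) − 5(49) + 5 = 740 + 1181.25 − 245 + 5 = 1681.25 kcal/day.

1681 kcal/day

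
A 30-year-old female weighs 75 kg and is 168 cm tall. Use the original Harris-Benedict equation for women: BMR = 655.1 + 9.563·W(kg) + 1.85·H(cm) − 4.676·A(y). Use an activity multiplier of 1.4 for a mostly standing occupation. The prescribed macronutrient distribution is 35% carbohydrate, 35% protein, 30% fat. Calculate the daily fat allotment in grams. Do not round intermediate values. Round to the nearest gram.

72 g/day

Harris-Benedict: BMR = 655.1 + 9.563(75) + 1.85(168) − 4.676(30) = 1542.845 kcal/day.
TEE = 1542.845 × 1.4 = 2159.983 kcal/day.
Fat energy = 30% × 2159.983 = 647.9949 kcal.
Fat = 647.9949 ÷ 9 kcal/g = 71.9994 g.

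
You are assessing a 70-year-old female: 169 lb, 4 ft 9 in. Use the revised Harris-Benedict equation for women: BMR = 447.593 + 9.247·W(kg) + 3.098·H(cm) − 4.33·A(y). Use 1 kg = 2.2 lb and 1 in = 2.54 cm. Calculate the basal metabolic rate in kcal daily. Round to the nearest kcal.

Convert to metric: weight = 169 ÷ 2.2 = 76.8182 kg; height = (4×12 + 9) × 2.54 = 57 × 2.54 = 144.78 cm.
Harris-Benedict: BMR = 447.593 + 9.247(76.8182) + 3.098(144.78) − 4.33(70) = 1303.3592 kcal/day.

1303 kcal daily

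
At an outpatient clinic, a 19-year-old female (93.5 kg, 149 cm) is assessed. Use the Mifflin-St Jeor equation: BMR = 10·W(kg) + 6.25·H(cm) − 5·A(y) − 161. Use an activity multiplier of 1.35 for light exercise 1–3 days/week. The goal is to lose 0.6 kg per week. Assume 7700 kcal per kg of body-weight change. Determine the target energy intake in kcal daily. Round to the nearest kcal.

1514 kcal daily

Mifflin-St Jeor (female): BMR = 10(93.5) + 6.25(149) − 5(19) − 161 = 935 + 931.25 − 95 − 161 = 1610.25 kcal/day.
TEE = 1610.25 × 1.35 = 2173.8375 kcal/day.
Required daily deficit = 0.6 × 7700 ÷ 7 = 660 kcal/day.
Target intake = 2173.8375 − 660 = 1513.8375 kcal/day.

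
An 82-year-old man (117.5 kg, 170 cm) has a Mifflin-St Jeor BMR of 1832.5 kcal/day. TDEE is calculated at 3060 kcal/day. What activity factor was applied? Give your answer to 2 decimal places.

Activity factor = TEE ÷ BMR = 3060 ÷ 1832.5 = 1.67.

1.67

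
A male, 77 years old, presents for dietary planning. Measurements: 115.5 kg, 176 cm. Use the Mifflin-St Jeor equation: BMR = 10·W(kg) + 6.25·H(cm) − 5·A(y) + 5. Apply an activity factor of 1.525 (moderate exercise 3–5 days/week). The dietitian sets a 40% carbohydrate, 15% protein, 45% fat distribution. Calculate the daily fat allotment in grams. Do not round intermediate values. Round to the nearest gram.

Mifflin-St Jeor (male): BMR = 10(115.5) + 6.25(176) − 5(77) + 5 = 1155 + 1100 − 385 + 5 = 1875 kcal/day.
TEE = 1875 × 1.525 = 2859.375 kcal/day.
Fat energy = 45% × 2859.375 = 1286.7188 kcal.
Fat = 1286.7188 ÷ 9 kcal/g = 142.9688 g.

143 g/day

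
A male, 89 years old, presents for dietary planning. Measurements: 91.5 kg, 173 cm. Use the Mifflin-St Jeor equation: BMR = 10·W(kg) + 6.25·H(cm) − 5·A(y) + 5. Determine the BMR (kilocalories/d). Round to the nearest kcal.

Mifflin-St Jeor (male): BMR = 10(91.5) + 6.25(173) − 5(89) + 5 = 915 + 1081.25 − 445 + 5 = 1556.25 kcal/day.

1556 kilocalories/d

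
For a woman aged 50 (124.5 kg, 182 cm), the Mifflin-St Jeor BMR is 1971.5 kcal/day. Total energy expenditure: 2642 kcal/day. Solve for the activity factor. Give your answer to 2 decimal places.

Activity factor = TEE ÷ BMR = 2642 ÷ 1971.5 = 1.34.

1.34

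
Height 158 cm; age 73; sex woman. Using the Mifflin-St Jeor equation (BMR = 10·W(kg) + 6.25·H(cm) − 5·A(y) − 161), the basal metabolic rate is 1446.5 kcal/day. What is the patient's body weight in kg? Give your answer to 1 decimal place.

1446.5 = 10·W + 6.25(158) − 5(73) − 161
10·W = 1446.5 − 461.5 = 985, so W = 98.5 kg.

98.5 kg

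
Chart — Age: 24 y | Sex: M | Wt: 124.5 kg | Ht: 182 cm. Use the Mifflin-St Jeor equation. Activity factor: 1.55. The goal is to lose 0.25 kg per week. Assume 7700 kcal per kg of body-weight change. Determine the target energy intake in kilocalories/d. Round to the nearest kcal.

Mifflin-St Jeor (male): BMR = 10(124.5) + 6.25(182) − 5(24) + 5 = 1245 + 1137.5 − 120 + 5 = 2267.5 kcal/day.
TEE = 2267.5 × 1.55 = 3514.625 kcal/day.
Required daily deficit = 0.25 × 7700 ÷ 7 = 275 kcal/day.
Target intake = 3514.625 − 275 = 3239.625 kcal/day.

3240 kilocalories/d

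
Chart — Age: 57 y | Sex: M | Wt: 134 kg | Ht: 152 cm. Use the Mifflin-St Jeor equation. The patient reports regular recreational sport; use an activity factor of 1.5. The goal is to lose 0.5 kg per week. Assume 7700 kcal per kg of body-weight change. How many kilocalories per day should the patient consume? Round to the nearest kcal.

2465 kilocalories per day

Mifflin-St Jeor (male): BMR = 10(134) + 6.25(152) − 5(57) + 5 = 1340 + 950 − 285 + 5 = 2010 kcal/day.
TEE = 2010 × 1.5 = 3015 kcal/day.
Required daily deficit = 0.5 × 7700 ÷ 7 = 550 kcal/day.
Target intake = 3015 − 550 = 2465 kcal/day.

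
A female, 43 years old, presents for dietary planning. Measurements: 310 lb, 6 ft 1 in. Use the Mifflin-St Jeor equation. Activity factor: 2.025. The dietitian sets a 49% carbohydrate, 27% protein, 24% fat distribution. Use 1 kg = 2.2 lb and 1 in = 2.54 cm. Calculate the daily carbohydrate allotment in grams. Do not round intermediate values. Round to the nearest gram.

Convert to metric: weight = 310 ÷ 2.2 = 140.9091 kg; height = (6×12 + 1) × 2.54 = 73 × 2.54 = 185.42 cm.
Mifflin-St Jeor (female): BMR = 10(140.9091) + 6.25(185.42) − 5(43) − 161 = 1409.0909 + 1158.875 − 215 − 161 = 2191.9659 kcal/day.
TEE = 2191.9659 × 2.025 = 4438.731 kcal/day.
Carbohydrate energy = 49% × 4438.731 = 2174.9782 kcal.
Carbohydrate = 2174.9782 ÷ 4 kcal/g = 543.7445 g.

544 g/day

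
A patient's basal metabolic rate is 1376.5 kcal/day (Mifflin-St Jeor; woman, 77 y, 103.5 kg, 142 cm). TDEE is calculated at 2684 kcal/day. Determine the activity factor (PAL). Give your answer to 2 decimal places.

1.95

Activity factor = TEE ÷ BMR = 2684 ÷ 1376.5 = 1.95.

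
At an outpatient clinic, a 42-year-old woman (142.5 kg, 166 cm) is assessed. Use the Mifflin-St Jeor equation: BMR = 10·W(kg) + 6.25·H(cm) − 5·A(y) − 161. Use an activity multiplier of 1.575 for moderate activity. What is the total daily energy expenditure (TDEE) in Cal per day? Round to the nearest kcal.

Mifflin-St Jeor (female): BMR = 10(142.5) + 6.25(166) − 5(42) − 161 = 1425 + 1037.5 − 210 − 161 = 2091.5 kcal/day.
TEE = BMR × activity factor = 2091.5 × 1.575 = 3294.1125 kcal/day.

3294 Cal per day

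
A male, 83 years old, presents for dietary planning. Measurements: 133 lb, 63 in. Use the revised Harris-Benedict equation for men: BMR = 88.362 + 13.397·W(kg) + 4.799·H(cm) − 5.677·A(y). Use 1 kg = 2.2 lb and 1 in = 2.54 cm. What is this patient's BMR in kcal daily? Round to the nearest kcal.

Convert to metric: weight = 133 ÷ 2.2 = 60.4545 kg; height = 63 × 2.54 = 160.02 cm.
Harris-Benedict: BMR = 88.362 + 13.397(60.4545) + 4.799(160.02) − 5.677(83) = 1195.0165 kcal/day.

1195 kcal daily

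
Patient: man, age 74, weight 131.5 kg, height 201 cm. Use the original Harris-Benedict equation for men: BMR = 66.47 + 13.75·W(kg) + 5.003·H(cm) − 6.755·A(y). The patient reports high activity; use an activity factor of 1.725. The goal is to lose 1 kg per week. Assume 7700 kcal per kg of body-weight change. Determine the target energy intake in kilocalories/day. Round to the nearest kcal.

3006 kilocalories/day

Harris-Benedict: BMR = 66.47 + 13.75(131.5) + 5.003(201) − 6.755(74) = 2380.328 kcal/day.
TEE = 2380.328 × 1.725 = 4106.0658 kcal/day.
Required daily deficit = 1 × 7700 ÷ 7 = 1100 kcal/day.
Target intake = 4106.0658 − 1100 = 3006.0658 kcal/day.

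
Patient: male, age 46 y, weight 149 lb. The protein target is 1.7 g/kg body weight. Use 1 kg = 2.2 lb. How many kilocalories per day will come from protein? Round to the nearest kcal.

461 kcal/day

Weight in kg = 149 ÷ 2.2 = 67.7273 kg.
Protein = 1.7 g/kg × 67.7273 kg = 115.1364 g/day.
Protein energy = 115.1364 g × 4 kcal/g = 460.5455 kcal/day.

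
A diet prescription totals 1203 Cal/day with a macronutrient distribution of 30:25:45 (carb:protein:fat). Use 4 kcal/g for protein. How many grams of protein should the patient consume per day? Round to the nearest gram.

75 g/day

Protein energy = 25% × 1203 = 300.75 kcal.
At 4 kcal/g: 300.75 ÷ 4 = 75.1875 g.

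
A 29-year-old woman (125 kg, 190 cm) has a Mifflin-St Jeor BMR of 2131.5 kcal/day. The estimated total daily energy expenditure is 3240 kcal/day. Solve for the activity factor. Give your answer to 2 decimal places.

1.52

Activity factor = TEE ÷ BMR = 3240 ÷ 2131.5 = 1.52.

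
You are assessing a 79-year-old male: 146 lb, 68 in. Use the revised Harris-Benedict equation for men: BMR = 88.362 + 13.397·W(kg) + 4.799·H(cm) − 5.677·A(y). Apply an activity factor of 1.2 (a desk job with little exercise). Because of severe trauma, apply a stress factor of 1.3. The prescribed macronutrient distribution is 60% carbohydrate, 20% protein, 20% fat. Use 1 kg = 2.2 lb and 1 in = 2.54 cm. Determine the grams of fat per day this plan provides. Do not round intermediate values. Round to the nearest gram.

Convert to metric: weight = 146 ÷ 2.2 = 66.3636 kg; height = 68 × 2.54 = 172.72 cm.
Harris-Benedict: BMR = 88.362 + 13.397(66.3636) + 4.799(172.72) − 5.677(79) = 1357.8359 kcal/day.
TEE = 1357.8359 × 1.2 = 1629.4031 kcal/day.
With stress factor 1.3: 1629.4031 × 1.3 = 2118.224 kcal/day.
Fat energy = 20% × 2118.224 = 423.6448 kcal.
Fat = 423.6448 ÷ 9 kcal/g = 47.0716 g.

47 g/day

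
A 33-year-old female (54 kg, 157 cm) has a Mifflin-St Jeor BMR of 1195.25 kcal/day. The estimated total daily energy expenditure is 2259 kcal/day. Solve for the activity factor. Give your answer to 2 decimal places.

1.89

Activity factor = TEE ÷ BMR = 2259 ÷ 1195.25 = 1.89.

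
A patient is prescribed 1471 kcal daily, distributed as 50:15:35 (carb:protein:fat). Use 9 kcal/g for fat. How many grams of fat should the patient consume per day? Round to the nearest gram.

57 g/day

Fat energy = 35% × 1471 = 514.85 kcal.
At 9 kcal/g: 514.85 ÷ 9 = 57.2056 g.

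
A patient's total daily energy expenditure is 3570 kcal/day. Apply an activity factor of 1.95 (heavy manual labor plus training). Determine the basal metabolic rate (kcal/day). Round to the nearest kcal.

1831 kcal/day

BMR = TEE ÷ activity factor = 3570 ÷ 1.95 = 1830.7692 kcal/day.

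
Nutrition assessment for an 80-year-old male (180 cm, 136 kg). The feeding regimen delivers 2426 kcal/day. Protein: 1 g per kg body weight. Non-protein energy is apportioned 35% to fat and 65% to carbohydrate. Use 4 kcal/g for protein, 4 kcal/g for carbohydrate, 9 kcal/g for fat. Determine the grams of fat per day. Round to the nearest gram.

73 g/day

Protein = 1 × 136 = 136 g → 136 × 4 = 544 kcal.
Non-protein calories = 2426 − 544 = 1882 kcal.
Fat: 35% × 1882 = 658.7 kcal; carbohydrate: 1223.3 kcal.
Fat: 658.7 kcal ÷ 9 kcal/g = 73.1889 g.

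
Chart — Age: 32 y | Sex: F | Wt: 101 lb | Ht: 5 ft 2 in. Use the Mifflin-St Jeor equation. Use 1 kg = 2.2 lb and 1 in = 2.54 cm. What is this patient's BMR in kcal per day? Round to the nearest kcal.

1122 kcal per day

Convert to metric: weight = 101 ÷ 2.2 = 45.9091 kg; height = (5×12 + 2) × 2.54 = 62 × 2.54 = 157.48 cm.
Mifflin-St Jeor (female): BMR = 10(45.9091) + 6.25(157.48) − 5(32) − 161 = 459.0909 + 984.25 − 160 − 161 = 1122.3409 kcal/day.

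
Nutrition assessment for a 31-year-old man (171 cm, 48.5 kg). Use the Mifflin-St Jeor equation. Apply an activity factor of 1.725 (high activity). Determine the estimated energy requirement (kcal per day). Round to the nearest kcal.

2421 kcal per day

Mifflin-St Jeor (male): BMR = 10(48.5) + 6.25(171) − 5(31) + 5 = 485 + 1068.75 − 155 + 5 = 1403.75 kcal/day.
TEE = BMR × activity factor = 1403.75 × 1.725 = 2421.4688 kcal/day.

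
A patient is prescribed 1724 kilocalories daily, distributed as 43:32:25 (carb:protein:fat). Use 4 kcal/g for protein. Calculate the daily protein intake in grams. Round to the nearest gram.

Protein energy = 32% × 1724 = 551.68 kcal.
At 4 kcal/g: 551.68 ÷ 4 = 137.92 g.

138 g/day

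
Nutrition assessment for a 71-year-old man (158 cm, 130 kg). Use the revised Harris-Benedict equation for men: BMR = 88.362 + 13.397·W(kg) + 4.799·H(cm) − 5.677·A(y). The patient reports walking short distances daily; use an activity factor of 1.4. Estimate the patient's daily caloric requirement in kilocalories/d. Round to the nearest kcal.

3059 kilocalories/d

Harris-Benedict: BMR = 88.362 + 13.397(130) + 4.799(158) − 5.677(71) = 2185.147 kcal/day.
TEE = BMR × activity factor = 2185.147 × 1.4 = 3059.2058 kcal/day.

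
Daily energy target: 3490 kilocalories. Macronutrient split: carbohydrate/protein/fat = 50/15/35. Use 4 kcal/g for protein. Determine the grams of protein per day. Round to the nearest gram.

Protein energy = 15% × 3490 = 523.5 kcal.
At 4 kcal/g: 523.5 ÷ 4 = 130.875 g.

131 g/day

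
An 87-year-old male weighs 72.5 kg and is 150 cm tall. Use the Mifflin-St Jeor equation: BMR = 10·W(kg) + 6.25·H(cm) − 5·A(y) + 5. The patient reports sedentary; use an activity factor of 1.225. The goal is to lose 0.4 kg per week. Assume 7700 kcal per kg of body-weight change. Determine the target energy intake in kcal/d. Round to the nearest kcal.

1070 kcal/d

Mifflin-St Jeor (male): BMR = 10(72.5) + 6.25(150) − 5(87) + 5 = 725 + 937.5 − 435 + 5 = 1232.5 kcal/day.
TEE = 1232.5 × 1.225 = 1509.8125 kcal/day.
Required daily deficit = 0.4 × 7700 ÷ 7 = 440 kcal/day.
Target intake = 1509.8125 − 440 = 1069.8125 kcal/day.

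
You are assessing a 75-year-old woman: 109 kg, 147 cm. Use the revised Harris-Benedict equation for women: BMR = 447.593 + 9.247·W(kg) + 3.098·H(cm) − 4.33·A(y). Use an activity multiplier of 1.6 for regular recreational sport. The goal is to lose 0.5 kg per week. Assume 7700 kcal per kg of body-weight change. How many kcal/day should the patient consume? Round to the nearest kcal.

Harris-Benedict: BMR = 447.593 + 9.247(109) + 3.098(147) − 4.33(75) = 1586.172 kcal/day.
TEE = 1586.172 × 1.6 = 2537.8752 kcal/day.
Required daily deficit = 0.5 × 7700 ÷ 7 = 550 kcal/day.
Target intake = 2537.8752 − 550 = 1987.8752 kcal/day.

1988 kcal/day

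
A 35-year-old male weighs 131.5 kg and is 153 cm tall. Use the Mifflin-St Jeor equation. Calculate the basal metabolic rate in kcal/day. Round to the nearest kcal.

2101 kcal/day

Mifflin-St Jeor (male): BMR = 10(131.5) + 6.25(153) − 5(35) + 5 = 1315 + 956.25 − 175 + 5 = 2101.25 kcal/day.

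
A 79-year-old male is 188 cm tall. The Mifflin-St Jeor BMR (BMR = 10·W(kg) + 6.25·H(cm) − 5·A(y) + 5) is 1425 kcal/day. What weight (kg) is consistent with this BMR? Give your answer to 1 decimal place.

1425 = 10·W + 6.25(188) − 5(79) + 5
10·W = 1425 − 785 = 640, so W = 64 kg.

64.0 kg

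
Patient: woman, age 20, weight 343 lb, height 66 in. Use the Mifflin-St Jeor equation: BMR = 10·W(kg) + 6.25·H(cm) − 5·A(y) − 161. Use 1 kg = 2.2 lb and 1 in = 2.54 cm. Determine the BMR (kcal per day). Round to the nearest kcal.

Convert to metric: weight = 343 ÷ 2.2 = 155.9091 kg; height = 66 × 2.54 = 167.64 cm.
Mifflin-St Jeor (female): BMR = 10(155.9091) + 6.25(167.64) − 5(20) − 161 = 1559.0909 + 1047.75 − 100 − 161 = 2345.8409 kcal/day.

2346 kcal per day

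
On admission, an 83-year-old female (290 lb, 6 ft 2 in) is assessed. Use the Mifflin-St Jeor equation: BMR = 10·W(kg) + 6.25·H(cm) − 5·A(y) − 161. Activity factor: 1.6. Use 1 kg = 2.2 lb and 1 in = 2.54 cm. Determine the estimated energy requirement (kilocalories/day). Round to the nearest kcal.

3067 kilocalories/day

Convert to metric: weight = 290 ÷ 2.2 = 131.8182 kg; height = (6×12 + 2) × 2.54 = 74 × 2.54 = 187.96 cm.
Mifflin-St Jeor (female): BMR = 10(131.8182) + 6.25(187.96) − 5(83) − 161 = 1318.1818 + 1174.75 − 415 − 161 = 1916.9318 kcal/day.
TEE = BMR × activity factor = 1916.9318 × 1.6 = 3067.0909 kcal/day.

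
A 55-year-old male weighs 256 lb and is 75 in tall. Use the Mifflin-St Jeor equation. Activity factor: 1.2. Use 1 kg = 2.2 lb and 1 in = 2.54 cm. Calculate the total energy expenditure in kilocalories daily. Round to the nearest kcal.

2501 kilocalories daily

Convert to metric: weight = 256 ÷ 2.2 = 116.3636 kg; height = 75 × 2.54 = 190.5 cm.
Mifflin-St Jeor (male): BMR = 10(116.3636) + 6.25(190.5) − 5(55) + 5 = 1163.6364 + 1190.625 − 275 + 5 = 2084.2614 kcal/day.
TEE = BMR × activity factor = 2084.2614 × 1.2 = 2501.1136 kcal/day.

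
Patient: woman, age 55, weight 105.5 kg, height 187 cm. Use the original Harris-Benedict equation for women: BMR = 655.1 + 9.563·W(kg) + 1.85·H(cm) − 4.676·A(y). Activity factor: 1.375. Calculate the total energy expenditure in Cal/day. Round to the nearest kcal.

Harris-Benedict: BMR = 655.1 + 9.563(105.5) + 1.85(187) − 4.676(55) = 1752.7665 kcal/day.
TEE = BMR × activity factor = 1752.7665 × 1.375 = 2410.0539 kcal/day.

2410 Cal/day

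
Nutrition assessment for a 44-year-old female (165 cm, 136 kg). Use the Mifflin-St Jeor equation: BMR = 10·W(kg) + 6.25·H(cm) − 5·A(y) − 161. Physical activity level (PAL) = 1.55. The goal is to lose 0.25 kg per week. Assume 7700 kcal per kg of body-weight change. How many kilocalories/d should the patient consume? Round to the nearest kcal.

2841 kilocalories/d

Mifflin-St Jeor (female): BMR = 10(136) + 6.25(165) − 5(44) − 161 = 1360 + 1031.25 − 220 − 161 = 2010.25 kcal/day.
TEE = 2010.25 × 1.55 = 3115.8875 kcal/day.
Required daily deficit = 0.25 × 7700 ÷ 7 = 275 kcal/day.
Target intake = 3115.8875 − 275 = 2840.8875 kcal/day.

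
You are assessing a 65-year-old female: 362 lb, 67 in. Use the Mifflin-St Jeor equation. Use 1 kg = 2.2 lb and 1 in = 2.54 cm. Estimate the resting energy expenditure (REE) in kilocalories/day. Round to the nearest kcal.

Convert to metric: weight = 362 ÷ 2.2 = 164.5455 kg; height = 67 × 2.54 = 170.18 cm.
Mifflin-St Jeor (female): BMR = 10(164.5455) + 6.25(170.18) − 5(65) − 161 = 1645.4545 + 1063.625 − 325 − 161 = 2223.0795 kcal/day.

2223 kilocalories/day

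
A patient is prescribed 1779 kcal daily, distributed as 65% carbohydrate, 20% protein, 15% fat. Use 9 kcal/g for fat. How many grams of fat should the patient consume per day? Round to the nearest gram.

30 g/day

Fat energy = 15% × 1779 = 266.85 kcal.
At 9 kcal/g: 266.85 ÷ 9 = 29.65 g.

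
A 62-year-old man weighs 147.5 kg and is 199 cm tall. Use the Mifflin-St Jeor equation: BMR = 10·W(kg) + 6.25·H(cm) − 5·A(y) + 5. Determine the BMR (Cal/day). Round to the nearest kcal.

Mifflin-St Jeor (male): BMR = 10(147.5) + 6.25(199) − 5(62) + 5 = 1475 + 1243.75 − 310 + 5 = 2413.75 kcal/day.

2414 Cal/day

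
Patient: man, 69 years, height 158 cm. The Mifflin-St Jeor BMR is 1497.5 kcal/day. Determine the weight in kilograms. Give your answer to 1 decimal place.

85.0 kg

1497.5 = 10·W + 6.25(158) − 5(69) + 5
10·W = 1497.5 − 647.5 = 850, so W = 85 kg.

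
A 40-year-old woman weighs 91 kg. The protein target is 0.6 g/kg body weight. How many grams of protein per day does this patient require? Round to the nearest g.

55 g/day

Protein = 0.6 g/kg × 91 kg = 54.6 g/day.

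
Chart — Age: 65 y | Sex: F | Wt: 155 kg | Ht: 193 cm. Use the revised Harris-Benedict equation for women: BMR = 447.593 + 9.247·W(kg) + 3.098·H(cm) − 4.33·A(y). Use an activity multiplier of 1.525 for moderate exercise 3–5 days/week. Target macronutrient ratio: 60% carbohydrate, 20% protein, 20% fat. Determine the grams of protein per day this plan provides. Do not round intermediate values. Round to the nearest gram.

Harris-Benedict: BMR = 447.593 + 9.247(155) + 3.098(193) − 4.33(65) = 2197.342 kcal/day.
TEE = 2197.342 × 1.525 = 3350.9466 kcal/day.
Protein energy = 20% × 3350.9466 = 670.1893 kcal.
Protein = 670.1893 ÷ 4 kcal/g = 167.5473 g.

168 g/day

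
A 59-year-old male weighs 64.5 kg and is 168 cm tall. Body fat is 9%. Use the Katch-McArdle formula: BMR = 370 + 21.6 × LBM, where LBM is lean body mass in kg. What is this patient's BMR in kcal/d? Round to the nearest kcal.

1638 kcal/d

LBM = 64.5 × (1 − 0.09) = 58.695 kg. Katch-McArdle: BMR = 370 + 21.6 × 58.695 = 1637.812 kcal/day.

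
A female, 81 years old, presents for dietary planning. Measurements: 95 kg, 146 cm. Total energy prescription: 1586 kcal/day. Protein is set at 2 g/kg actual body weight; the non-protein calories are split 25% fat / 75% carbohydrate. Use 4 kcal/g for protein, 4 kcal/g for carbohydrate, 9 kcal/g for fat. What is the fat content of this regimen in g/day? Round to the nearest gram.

Protein = 2 × 95 = 190 g → 190 × 4 = 760 kcal.
Non-protein calories = 1586 − 760 = 826 kcal.
Fat: 25% × 826 = 206.5 kcal; carbohydrate: 619.5 kcal.
Fat: 206.5 kcal ÷ 9 kcal/g = 22.9444 g.

23 g/day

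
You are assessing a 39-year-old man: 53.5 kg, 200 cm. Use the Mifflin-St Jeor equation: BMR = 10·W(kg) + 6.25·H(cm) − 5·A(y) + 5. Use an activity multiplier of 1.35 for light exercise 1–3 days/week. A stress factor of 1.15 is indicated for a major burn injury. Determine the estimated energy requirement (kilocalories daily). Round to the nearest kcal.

2476 kilocalories daily

Mifflin-St Jeor (male): BMR = 10(53.5) + 6.25(200) − 5(39) + 5 = 535 + 1250 − 195 + 5 = 1595 kcal/day.
TEE = BMR × activity factor = 1595 × 1.35 = 2153.25 kcal/day.
Apply stress factor: 2153.25 × 1.15 = 2476.2375 kcal/day.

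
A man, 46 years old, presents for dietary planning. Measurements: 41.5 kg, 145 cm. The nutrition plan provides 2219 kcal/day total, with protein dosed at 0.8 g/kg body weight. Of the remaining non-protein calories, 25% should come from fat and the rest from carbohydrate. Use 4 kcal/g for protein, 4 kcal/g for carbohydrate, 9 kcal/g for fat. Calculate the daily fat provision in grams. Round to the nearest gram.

58 g/day

Protein = 0.8 × 41.5 = 33.2 g → 33.2 × 4 = 132.8 kcal.
Non-protein calories = 2219 − 132.8 = 2086.2 kcal.
Fat: 25% × 2086.2 = 521.55 kcal; carbohydrate: 1564.65 kcal.
Fat: 521.55 kcal ÷ 9 kcal/g = 57.95 g.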